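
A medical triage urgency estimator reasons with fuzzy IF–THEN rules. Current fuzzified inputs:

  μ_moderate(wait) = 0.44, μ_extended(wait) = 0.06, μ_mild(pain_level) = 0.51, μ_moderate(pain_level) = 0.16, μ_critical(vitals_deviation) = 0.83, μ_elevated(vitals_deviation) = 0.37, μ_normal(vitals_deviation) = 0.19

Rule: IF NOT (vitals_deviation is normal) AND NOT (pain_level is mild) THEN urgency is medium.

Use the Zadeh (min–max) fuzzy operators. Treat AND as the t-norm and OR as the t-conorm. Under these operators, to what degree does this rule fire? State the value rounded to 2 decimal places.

firing strength: ¬normal=1−0.19=0.81, ¬mild=1−0.51=0.49; AND[min(a, b)] → w = 0.49

0.49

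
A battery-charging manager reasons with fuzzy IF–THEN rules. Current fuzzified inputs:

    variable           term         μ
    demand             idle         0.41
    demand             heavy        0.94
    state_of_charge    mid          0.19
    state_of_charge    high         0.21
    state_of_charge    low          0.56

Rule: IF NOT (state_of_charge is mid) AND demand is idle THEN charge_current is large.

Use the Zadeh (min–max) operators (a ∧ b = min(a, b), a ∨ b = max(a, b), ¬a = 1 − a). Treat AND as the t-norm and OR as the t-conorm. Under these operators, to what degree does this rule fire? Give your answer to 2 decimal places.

firing strength: ¬mid=1−0.19=0.81, idle=0.41; AND[min(a, b)] → w = 0.41

0.41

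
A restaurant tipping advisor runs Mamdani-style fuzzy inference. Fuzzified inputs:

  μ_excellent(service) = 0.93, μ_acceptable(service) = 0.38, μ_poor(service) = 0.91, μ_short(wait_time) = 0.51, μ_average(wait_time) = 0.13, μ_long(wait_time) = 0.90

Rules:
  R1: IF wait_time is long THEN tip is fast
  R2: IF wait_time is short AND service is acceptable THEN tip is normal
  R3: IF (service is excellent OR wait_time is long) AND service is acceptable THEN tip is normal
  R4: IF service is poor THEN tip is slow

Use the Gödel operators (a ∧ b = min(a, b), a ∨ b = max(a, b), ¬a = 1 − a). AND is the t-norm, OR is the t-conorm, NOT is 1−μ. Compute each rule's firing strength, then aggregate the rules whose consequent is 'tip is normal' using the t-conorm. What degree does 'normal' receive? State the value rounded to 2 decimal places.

R1: long=0.90 → w = 0.90
R2: short=0.51, acceptable=0.38; AND[min(a, b)] → w = 0.38
R3: (excellent=0.93 OR long=0.90) = 0.93; AND[min(a, b)] with acceptable=0.38 → w = 0.38
R4: poor=0.91 → w = 0.91
Rules with consequent 'normal': {R2, R3} → strengths 0.38, 0.38
Aggregate via t-conorm [max(a, b)]: 0.38

0.38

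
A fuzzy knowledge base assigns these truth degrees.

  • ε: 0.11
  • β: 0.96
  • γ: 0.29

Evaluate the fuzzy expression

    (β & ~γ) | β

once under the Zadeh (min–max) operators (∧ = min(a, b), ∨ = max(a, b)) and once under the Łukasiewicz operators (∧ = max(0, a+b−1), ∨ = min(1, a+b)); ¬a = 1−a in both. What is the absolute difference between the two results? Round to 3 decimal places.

0.040

Under Zadeh (min–max):
  ~γ = 1 − 0.29 = 0.71
  β & ~γ = min(a, b) on (0.96, 0.71) = 0.71
  (β & ~γ) | β = max(a, b) on (0.71, 0.96) = 0.96
  → value = 0.9600
Under Łukasiewicz:
  ~γ = 1 − 0.29 = 0.71
  β & ~γ = max(0, a+b−1) on (0.96, 0.71) = 0.67
  (β & ~γ) | β = min(1, a+b) on (0.67, 0.96) = 1.00
  → value = 1.0000
|0.9600 − 1.0000| = 0.040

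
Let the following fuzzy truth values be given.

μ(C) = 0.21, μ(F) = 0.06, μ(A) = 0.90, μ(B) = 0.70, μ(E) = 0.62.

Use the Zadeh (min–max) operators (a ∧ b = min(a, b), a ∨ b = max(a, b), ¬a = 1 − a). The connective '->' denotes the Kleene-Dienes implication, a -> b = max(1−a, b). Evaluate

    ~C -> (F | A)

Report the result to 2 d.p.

~C = 1 − 0.21 = 0.79
F | A = max(a, b) on (0.06, 0.90) = 0.90
~C -> (F | A)  [Kleene-Dienes: max(1−a, b)] with a=0.79, b=0.90 → 0.90

0.90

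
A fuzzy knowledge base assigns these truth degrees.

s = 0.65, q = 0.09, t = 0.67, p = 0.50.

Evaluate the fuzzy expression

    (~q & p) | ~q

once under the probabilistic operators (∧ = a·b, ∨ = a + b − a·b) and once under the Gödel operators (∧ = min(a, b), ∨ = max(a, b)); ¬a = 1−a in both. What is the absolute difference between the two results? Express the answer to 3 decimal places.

Under probabilistic:
  ~q = 1 − 0.0900 = 0.9100
  ~q & p = a·b on (0.9100, 0.5000) = 0.4550
  ~q = 1 − 0.0900 = 0.9100
  (~q & p) | ~q = a + b − a·b on (0.4550, 0.9100) = 0.9509
  → value = 0.9509
Under Gödel:
  ~q = 1 − 0.09 = 0.91
  ~q & p = min(a, b) on (0.91, 0.50) = 0.50
  ~q = 1 − 0.09 = 0.91
  (~q & p) | ~q = max(a, b) on (0.50, 0.91) = 0.91
  → value = 0.9100
|0.9509 − 0.9100| = 0.041

0.041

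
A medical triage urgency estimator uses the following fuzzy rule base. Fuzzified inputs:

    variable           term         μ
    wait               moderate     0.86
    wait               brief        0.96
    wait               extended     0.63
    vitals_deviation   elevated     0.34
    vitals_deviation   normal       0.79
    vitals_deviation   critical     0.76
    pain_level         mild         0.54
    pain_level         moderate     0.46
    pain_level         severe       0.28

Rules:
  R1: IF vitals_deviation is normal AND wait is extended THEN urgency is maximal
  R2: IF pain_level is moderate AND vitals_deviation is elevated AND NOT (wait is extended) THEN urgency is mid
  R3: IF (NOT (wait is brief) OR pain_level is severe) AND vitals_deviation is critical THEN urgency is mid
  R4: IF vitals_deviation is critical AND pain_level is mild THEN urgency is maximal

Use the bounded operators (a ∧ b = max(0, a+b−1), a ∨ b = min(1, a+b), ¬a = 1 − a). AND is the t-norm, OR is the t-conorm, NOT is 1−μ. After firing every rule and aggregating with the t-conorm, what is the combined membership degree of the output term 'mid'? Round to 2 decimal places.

R1: normal=0.79, extended=0.63; AND[max(0, a+b−1)] → w = 0.42
R2: moderate=0.46, elevated=0.34, ¬extended=1−0.63=0.37; AND[max(0, a+b−1)] → w = 0.00
R3: (¬brief=1−0.96=0.04 OR severe=0.28) = 0.32; AND[max(0, a+b−1)] with critical=0.76 → w = 0.08
R4: critical=0.76, mild=0.54; AND[max(0, a+b−1)] → w = 0.30
Rules with consequent 'mid': {R2, R3} → strengths 0.00, 0.08
Aggregate via t-conorm [min(1, a+b)]: 0.08

0.08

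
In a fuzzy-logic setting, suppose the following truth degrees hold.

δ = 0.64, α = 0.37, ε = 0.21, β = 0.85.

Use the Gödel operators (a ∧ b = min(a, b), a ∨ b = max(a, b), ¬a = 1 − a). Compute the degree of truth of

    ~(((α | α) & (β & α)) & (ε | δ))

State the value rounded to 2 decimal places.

α | α = max(a, b) on (0.37, 0.37) = 0.37
β & α = min(a, b) on (0.85, 0.37) = 0.37
(α | α) & (β & α) = min(a, b) on (0.37, 0.37) = 0.37
ε | δ = max(a, b) on (0.21, 0.64) = 0.64
((α | α) & (β & α)) & (ε | δ) = min(a, b) on (0.37, 0.64) = 0.37
~(((α | α) & (β & α)) & (ε | δ)) = 1 − 0.37 = 0.63

0.63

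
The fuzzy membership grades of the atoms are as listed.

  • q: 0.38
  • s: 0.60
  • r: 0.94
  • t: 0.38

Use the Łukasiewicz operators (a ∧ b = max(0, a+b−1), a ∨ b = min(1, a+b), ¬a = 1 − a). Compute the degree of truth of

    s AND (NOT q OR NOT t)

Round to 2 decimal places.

0.60

NOT q = 1 − 0.38 = 0.62
NOT t = 1 − 0.38 = 0.62
NOT q OR NOT t = min(1, a+b) on (0.62, 0.62) = 1.00
s AND (NOT q OR NOT t) = max(0, a+b−1) on (0.60, 1.00) = 0.60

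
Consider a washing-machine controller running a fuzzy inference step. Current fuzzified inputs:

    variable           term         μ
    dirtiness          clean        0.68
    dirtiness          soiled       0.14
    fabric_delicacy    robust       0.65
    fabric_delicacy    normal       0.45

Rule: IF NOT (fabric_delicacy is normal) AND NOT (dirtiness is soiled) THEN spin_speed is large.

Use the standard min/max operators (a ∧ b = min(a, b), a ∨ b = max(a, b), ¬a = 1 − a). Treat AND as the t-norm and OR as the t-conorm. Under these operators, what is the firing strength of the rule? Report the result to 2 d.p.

firing strength: ¬normal=1−0.45=0.55, ¬soiled=1−0.14=0.86; AND[min(a, b)] → w = 0.55

0.55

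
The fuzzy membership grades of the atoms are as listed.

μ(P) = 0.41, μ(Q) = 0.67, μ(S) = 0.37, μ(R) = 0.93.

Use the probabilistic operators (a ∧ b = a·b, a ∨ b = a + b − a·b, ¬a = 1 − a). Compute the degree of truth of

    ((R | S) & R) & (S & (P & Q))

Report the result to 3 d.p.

0.090

R | S = a + b − a·b on (0.9300, 0.3700) = 0.9559
(R | S) & R = a·b on (0.9559, 0.9300) = 0.8890
P & Q = a·b on (0.4100, 0.6700) = 0.2747
S & (P & Q) = a·b on (0.3700, 0.2747) = 0.1016
((R | S) & R) & (S & (P & Q)) = a·b on (0.8890, 0.1016) = 0.0904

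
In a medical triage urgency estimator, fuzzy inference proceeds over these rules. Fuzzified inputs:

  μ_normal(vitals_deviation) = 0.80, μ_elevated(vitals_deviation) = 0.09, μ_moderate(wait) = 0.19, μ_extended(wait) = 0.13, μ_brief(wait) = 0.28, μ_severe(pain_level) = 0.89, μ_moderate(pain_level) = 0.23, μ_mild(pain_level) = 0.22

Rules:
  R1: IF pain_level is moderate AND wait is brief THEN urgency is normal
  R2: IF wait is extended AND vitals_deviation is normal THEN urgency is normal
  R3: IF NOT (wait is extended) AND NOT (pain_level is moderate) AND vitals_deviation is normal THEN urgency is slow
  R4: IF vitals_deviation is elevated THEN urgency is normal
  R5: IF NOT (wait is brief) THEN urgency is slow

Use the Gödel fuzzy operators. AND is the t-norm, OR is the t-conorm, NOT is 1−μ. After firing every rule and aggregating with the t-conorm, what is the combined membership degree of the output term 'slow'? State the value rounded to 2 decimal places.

R1: moderate=0.23, brief=0.28; AND[min(a, b)] → w = 0.23
R2: extended=0.13, normal=0.80; AND[min(a, b)] → w = 0.13
R3: ¬extended=1−0.13=0.87, ¬moderate=1−0.23=0.77, normal=0.80; AND[min(a, b)] → w = 0.77
R4: elevated=0.09 → w = 0.09
R5: ¬brief=1−0.28=0.72 → w = 0.72
Rules with consequent 'slow': {R3, R5} → strengths 0.77, 0.72
Aggregate via t-conorm [max(a, b)]: 0.77

0.77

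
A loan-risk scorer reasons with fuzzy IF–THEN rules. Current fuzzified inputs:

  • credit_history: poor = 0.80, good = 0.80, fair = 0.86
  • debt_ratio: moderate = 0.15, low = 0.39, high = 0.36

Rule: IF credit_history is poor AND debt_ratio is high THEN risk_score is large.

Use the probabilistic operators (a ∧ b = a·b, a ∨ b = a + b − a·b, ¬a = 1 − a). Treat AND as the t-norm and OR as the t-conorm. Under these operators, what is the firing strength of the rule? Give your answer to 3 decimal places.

firing strength: poor=0.80, high=0.36; AND[a·b] → w = 0.2880

0.288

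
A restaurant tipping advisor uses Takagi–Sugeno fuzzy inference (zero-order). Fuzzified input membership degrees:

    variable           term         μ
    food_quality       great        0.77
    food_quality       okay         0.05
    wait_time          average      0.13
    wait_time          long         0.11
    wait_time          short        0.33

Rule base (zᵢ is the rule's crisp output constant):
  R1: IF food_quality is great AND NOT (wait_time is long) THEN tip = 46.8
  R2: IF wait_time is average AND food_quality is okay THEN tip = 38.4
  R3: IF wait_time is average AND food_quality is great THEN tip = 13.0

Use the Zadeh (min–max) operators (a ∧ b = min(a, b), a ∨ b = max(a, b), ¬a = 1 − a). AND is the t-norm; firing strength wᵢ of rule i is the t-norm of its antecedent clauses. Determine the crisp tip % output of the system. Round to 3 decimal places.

41.733

R1 (z=46.8): great=0.77, ¬long=1−0.11=0.89; AND[min(a, b)] → w = 0.77
R2 (z=38.4): average=0.13, okay=0.05; AND[min(a, b)] → w = 0.05
R3 (z=13.0): average=0.13, great=0.77; AND[min(a, b)] → w = 0.13
Weighted average = (0.77·46.8 + 0.05·38.4 + 0.13·13.0) / (0.77 + 0.05 + 0.13)
  = 39.6460 / 0.9500 = 41.733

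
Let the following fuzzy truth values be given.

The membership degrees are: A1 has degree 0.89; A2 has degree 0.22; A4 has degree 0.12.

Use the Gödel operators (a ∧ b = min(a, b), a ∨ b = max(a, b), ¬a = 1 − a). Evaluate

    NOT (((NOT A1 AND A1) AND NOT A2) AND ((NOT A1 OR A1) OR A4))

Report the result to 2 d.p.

NOT A1 = 1 − 0.89 = 0.11
NOT A1 AND A1 = min(a, b) on (0.11, 0.89) = 0.11
NOT A2 = 1 − 0.22 = 0.78
(NOT A1 AND A1) AND NOT A2 = min(a, b) on (0.11, 0.78) = 0.11
NOT A1 = 1 − 0.89 = 0.11
NOT A1 OR A1 = max(a, b) on (0.11, 0.89) = 0.89
(NOT A1 OR A1) OR A4 = max(a, b) on (0.89, 0.12) = 0.89
((NOT A1 AND A1) AND NOT A2) AND ((NOT A1 OR A1) OR A4) = min(a, b) on (0.11, 0.89) = 0.11
NOT (((NOT A1 AND A1) AND NOT A2) AND ((NOT A1 OR A1) OR A4)) = 1 − 0.11 = 0.89

0.89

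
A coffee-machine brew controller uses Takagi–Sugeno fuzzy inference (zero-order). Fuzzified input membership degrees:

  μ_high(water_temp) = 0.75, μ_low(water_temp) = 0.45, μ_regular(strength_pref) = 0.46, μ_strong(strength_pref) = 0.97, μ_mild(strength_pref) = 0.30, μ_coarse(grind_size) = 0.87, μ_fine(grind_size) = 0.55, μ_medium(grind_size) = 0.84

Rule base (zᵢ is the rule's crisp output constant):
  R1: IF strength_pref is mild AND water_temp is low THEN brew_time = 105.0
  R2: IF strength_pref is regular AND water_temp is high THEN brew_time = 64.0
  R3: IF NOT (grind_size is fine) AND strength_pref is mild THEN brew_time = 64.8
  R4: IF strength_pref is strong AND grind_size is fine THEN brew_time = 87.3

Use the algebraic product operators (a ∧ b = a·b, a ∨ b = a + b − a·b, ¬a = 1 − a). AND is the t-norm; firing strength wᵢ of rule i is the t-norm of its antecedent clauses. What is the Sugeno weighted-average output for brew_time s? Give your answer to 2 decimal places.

R1 (z=105.0): mild=0.30, low=0.45; AND[a·b] → w = 0.1350
R2 (z=64.0): regular=0.46, high=0.75; AND[a·b] → w = 0.3450
R3 (z=64.8): ¬fine=1−0.55=0.45, mild=0.30; AND[a·b] → w = 0.1350
R4 (z=87.3): strong=0.97, fine=0.55; AND[a·b] → w = 0.5335
Weighted average = (0.1350·105.0 + 0.3450·64.0 + 0.1350·64.8 + 0.5335·87.3) / (0.1350 + 0.3450 + 0.1350 + 0.5335)
  = 91.5776 / 1.1485 = 79.74

79.74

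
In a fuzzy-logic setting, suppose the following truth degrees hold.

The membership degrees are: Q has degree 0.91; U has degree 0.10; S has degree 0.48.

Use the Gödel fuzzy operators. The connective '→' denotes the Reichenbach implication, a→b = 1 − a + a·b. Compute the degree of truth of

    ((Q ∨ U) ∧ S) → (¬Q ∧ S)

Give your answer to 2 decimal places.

Q ∨ U = max(a, b) on (0.91, 0.10) = 0.91
(Q ∨ U) ∧ S = min(a, b) on (0.91, 0.48) = 0.48
¬Q = 1 − 0.91 = 0.09
¬Q ∧ S = min(a, b) on (0.09, 0.48) = 0.09
((Q ∨ U) ∧ S) → (¬Q ∧ S)  [Reichenbach: 1 − a + a·b] with a=0.48, b=0.09 → 0.56

0.56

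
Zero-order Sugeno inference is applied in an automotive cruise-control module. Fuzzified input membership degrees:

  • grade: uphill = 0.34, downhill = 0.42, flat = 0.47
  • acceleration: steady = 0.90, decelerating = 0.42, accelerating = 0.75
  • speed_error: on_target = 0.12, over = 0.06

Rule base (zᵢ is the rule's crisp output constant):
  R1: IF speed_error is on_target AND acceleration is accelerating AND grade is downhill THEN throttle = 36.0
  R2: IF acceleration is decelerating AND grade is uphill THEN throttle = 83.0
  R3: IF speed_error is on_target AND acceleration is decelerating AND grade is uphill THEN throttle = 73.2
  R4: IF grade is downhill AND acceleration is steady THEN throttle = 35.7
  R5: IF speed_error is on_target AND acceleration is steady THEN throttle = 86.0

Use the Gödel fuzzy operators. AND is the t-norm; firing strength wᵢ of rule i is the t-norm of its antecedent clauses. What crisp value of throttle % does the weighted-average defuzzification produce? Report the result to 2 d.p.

59.50

R1 (z=36.0): on_target=0.12, accelerating=0.75, downhill=0.42; AND[min(a, b)] → w = 0.12
R2 (z=83.0): decelerating=0.42, uphill=0.34; AND[min(a, b)] → w = 0.34
R3 (z=73.2): on_target=0.12, decelerating=0.42, uphill=0.34; AND[min(a, b)] → w = 0.12
R4 (z=35.7): downhill=0.42, steady=0.90; AND[min(a, b)] → w = 0.42
R5 (z=86.0): on_target=0.12, steady=0.90; AND[min(a, b)] → w = 0.12
Weighted average = (0.12·36.0 + 0.34·83.0 + 0.12·73.2 + 0.42·35.7 + 0.12·86.0) / (0.12 + 0.34 + 0.12 + 0.42 + 0.12)
  = 66.6380 / 1.1200 = 59.50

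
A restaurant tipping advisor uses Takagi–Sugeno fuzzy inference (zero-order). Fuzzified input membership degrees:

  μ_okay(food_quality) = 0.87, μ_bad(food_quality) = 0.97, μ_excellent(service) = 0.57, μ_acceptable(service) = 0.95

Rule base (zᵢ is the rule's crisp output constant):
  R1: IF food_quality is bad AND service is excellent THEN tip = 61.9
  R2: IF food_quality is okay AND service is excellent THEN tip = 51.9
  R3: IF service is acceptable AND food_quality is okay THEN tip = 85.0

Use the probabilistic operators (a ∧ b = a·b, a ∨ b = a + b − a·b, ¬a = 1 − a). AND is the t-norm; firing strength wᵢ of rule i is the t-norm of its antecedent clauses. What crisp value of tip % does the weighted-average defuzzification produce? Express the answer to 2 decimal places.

R1 (z=61.9): bad=0.97, excellent=0.57; AND[a·b] → w = 0.5529
R2 (z=51.9): okay=0.87, excellent=0.57; AND[a·b] → w = 0.4959
R3 (z=85.0): acceptable=0.95, okay=0.87; AND[a·b] → w = 0.8265
Weighted average = (0.5529·61.9 + 0.4959·51.9 + 0.8265·85.0) / (0.5529 + 0.4959 + 0.8265)
  = 130.2142 / 1.8753 = 69.44

69.44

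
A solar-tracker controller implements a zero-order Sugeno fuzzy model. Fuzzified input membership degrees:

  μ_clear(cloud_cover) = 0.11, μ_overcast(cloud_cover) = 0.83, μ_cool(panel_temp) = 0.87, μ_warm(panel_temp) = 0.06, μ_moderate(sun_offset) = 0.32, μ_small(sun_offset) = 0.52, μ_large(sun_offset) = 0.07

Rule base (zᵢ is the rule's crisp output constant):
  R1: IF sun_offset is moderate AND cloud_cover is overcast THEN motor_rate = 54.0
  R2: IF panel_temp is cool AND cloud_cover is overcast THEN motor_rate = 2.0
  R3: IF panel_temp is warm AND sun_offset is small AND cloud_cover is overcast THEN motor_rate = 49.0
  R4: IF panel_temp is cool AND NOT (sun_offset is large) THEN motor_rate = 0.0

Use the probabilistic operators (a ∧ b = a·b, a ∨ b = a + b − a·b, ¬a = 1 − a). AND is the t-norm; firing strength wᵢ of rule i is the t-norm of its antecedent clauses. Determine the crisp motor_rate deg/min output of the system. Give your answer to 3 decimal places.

R1 (z=54.0): moderate=0.32, overcast=0.83; AND[a·b] → w = 0.2656
R2 (z=2.0): cool=0.87, overcast=0.83; AND[a·b] → w = 0.7221
R3 (z=49.0): warm=0.06, small=0.52, overcast=0.83; AND[a·b] → w = 0.0259
R4 (z=0.0): cool=0.87, ¬large=1−0.07=0.93; AND[a·b] → w = 0.8091
Weighted average = (0.2656·54.0 + 0.7221·2.0 + 0.0259·49.0 + 0.8091·0.0) / (0.2656 + 0.7221 + 0.0259 + 0.8091)
  = 17.0555 / 1.8227 = 9.357

9.357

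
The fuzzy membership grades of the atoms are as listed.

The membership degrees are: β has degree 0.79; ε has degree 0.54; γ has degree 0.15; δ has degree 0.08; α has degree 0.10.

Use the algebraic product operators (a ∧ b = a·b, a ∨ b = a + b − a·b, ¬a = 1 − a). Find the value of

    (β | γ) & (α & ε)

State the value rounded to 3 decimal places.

β | γ = a + b − a·b on (0.7900, 0.1500) = 0.8215
α & ε = a·b on (0.1000, 0.5400) = 0.0540
(β | γ) & (α & ε) = a·b on (0.8215, 0.0540) = 0.0444

0.044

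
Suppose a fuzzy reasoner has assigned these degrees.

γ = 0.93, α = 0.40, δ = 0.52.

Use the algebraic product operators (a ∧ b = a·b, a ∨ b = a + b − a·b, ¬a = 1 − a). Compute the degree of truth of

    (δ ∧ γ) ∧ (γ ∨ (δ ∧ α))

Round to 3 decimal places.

0.457

δ ∧ γ = a·b on (0.5200, 0.9300) = 0.4836
δ ∧ α = a·b on (0.5200, 0.4000) = 0.2080
γ ∨ (δ ∧ α) = a + b − a·b on (0.9300, 0.2080) = 0.9446
(δ ∧ γ) ∧ (γ ∨ (δ ∧ α)) = a·b on (0.4836, 0.9446) = 0.4568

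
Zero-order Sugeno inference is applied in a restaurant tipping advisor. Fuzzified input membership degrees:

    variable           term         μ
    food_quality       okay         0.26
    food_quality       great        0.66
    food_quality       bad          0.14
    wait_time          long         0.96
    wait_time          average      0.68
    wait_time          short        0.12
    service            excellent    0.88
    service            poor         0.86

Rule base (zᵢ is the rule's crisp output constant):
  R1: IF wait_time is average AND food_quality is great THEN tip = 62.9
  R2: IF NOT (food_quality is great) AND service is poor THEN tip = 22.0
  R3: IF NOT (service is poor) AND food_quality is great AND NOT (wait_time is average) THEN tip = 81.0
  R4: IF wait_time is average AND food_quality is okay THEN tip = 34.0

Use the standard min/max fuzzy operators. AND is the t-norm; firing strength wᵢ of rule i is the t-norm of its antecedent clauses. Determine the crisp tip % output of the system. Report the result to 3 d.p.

R1 (z=62.9): average=0.68, great=0.66; AND[min(a, b)] → w = 0.66
R2 (z=22.0): ¬great=1−0.66=0.34, poor=0.86; AND[min(a, b)] → w = 0.34
R3 (z=81.0): ¬poor=1−0.86=0.14, great=0.66, ¬average=1−0.68=0.32; AND[min(a, b)] → w = 0.14
R4 (z=34.0): average=0.68, okay=0.26; AND[min(a, b)] → w = 0.26
Weighted average = (0.66·62.9 + 0.34·22.0 + 0.14·81.0 + 0.26·34.0) / (0.66 + 0.34 + 0.14 + 0.26)
  = 69.1740 / 1.4000 = 49.410

49.410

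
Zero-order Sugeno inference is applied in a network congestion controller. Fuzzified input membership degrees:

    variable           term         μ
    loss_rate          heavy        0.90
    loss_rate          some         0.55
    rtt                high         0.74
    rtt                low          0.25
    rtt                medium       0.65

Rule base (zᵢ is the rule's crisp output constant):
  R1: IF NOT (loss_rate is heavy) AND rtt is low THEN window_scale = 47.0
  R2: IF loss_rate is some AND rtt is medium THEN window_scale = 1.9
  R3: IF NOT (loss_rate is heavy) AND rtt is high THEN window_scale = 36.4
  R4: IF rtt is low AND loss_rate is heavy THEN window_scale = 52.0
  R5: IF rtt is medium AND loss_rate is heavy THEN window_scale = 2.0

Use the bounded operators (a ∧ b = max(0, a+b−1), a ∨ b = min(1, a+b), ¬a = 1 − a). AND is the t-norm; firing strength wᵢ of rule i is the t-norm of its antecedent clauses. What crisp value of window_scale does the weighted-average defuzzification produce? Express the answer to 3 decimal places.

10.311

R1 (z=47.0): ¬heavy=1−0.90=0.10, low=0.25; AND[max(0, a+b−1)] → w = 0.00
R2 (z=1.9): some=0.55, medium=0.65; AND[max(0, a+b−1)] → w = 0.20
R3 (z=36.4): ¬heavy=1−0.90=0.10, high=0.74; AND[max(0, a+b−1)] → w = 0.00
R4 (z=52.0): low=0.25, heavy=0.90; AND[max(0, a+b−1)] → w = 0.15
R5 (z=2.0): medium=0.65, heavy=0.90; AND[max(0, a+b−1)] → w = 0.55
Weighted average = (0.00·47.0 + 0.20·1.9 + 0.00·36.4 + 0.15·52.0 + 0.55·2.0) / (0.00 + 0.20 + 0.00 + 0.15 + 0.55)
  = 9.2800 / 0.9000 = 10.311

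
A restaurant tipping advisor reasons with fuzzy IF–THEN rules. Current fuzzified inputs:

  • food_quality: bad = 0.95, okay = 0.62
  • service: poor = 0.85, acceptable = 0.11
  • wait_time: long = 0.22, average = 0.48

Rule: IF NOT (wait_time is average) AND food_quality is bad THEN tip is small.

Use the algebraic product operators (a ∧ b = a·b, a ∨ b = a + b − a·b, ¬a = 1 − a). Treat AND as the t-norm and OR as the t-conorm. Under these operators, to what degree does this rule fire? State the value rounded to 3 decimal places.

0.494

firing strength: ¬average=1−0.48=0.52, bad=0.95; AND[a·b] → w = 0.4940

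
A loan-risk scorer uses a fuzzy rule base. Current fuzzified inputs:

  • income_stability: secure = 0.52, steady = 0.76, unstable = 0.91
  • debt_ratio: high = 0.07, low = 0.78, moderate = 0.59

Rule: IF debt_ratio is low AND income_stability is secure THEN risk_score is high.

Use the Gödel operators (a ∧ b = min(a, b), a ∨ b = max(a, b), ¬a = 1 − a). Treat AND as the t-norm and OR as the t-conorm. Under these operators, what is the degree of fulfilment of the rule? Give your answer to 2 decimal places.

firing strength: low=0.78, secure=0.52; AND[min(a, b)] → w = 0.52

0.52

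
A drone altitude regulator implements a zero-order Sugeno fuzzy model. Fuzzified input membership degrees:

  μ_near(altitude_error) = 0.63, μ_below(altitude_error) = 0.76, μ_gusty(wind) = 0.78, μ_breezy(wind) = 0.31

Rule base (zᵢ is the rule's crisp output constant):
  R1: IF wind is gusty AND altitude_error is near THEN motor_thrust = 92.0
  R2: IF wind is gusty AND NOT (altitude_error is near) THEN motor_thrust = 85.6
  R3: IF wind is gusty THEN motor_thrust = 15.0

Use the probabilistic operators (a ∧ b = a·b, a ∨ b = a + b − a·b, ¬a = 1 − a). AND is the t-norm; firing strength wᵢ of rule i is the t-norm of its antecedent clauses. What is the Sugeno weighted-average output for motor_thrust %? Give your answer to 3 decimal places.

R1 (z=92.0): gusty=0.78, near=0.63; AND[a·b] → w = 0.4914
R2 (z=85.6): gusty=0.78, ¬near=1−0.63=0.37; AND[a·b] → w = 0.2886
R3 (z=15.0): gusty=0.78 → w = 0.7800
Weighted average = (0.4914·92.0 + 0.2886·85.6 + 0.7800·15.0) / (0.4914 + 0.2886 + 0.7800)
  = 81.6130 / 1.5600 = 52.316

52.316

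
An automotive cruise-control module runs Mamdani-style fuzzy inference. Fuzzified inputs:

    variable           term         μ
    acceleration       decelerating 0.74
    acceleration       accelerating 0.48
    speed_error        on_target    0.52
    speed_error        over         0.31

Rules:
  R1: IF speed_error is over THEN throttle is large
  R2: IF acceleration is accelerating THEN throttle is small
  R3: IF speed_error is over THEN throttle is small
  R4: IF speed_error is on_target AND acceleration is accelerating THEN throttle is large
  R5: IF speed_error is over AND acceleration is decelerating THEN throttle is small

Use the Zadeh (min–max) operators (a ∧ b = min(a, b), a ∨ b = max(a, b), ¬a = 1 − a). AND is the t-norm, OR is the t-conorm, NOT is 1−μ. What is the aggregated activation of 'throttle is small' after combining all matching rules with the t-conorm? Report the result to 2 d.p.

0.48

R1: over=0.31 → w = 0.31
R2: accelerating=0.48 → w = 0.48
R3: over=0.31 → w = 0.31
R4: on_target=0.52, accelerating=0.48; AND[min(a, b)] → w = 0.48
R5: over=0.31, decelerating=0.74; AND[min(a, b)] → w = 0.31
Rules with consequent 'small': {R2, R3, R5} → strengths 0.48, 0.31, 0.31
Aggregate via t-conorm [max(a, b)]: 0.48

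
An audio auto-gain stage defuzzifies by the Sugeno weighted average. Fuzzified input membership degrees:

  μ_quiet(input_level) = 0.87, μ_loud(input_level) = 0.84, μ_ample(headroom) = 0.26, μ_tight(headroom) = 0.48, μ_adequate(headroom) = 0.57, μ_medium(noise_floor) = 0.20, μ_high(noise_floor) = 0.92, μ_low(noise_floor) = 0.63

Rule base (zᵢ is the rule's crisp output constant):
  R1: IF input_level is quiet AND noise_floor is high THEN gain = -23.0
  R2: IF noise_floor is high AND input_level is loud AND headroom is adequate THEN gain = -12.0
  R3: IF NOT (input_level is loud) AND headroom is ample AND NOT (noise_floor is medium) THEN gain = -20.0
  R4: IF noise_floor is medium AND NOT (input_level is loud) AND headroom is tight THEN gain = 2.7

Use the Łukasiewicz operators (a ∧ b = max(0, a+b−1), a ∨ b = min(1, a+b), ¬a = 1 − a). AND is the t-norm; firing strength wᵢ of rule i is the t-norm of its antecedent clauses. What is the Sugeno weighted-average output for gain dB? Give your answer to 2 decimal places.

R1 (z=-23.0): quiet=0.87, high=0.92; AND[max(0, a+b−1)] → w = 0.79
R2 (z=-12.0): high=0.92, loud=0.84, adequate=0.57; AND[max(0, a+b−1)] → w = 0.33
R3 (z=-20.0): ¬loud=1−0.84=0.16, ample=0.26, ¬medium=1−0.20=0.80; AND[max(0, a+b−1)] → w = 0.00
R4 (z=2.7): medium=0.20, ¬loud=1−0.84=0.16, tight=0.48; AND[max(0, a+b−1)] → w = 0.00
Weighted average = (0.79·-23.0 + 0.33·-12.0 + 0.00·-20.0 + 0.00·2.7) / (0.79 + 0.33 + 0.00 + 0.00)
  = -22.1300 / 1.1200 = -19.76

-19.76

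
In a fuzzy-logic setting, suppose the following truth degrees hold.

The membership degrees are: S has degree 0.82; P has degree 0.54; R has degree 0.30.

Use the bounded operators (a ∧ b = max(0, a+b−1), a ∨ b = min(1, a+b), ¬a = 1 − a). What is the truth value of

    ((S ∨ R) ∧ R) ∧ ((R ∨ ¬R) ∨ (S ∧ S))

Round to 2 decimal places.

S ∨ R = min(1, a+b) on (0.82, 0.30) = 1.00
(S ∨ R) ∧ R = max(0, a+b−1) on (1.00, 0.30) = 0.30
¬R = 1 − 0.30 = 0.70
R ∨ ¬R = min(1, a+b) on (0.30, 0.70) = 1.00
S ∧ S = max(0, a+b−1) on (0.82, 0.82) = 0.64
(R ∨ ¬R) ∨ (S ∧ S) = min(1, a+b) on (1.00, 0.64) = 1.00
((S ∨ R) ∧ R) ∧ ((R ∨ ¬R) ∨ (S ∧ S)) = max(0, a+b−1) on (0.30, 1.00) = 0.30

0.30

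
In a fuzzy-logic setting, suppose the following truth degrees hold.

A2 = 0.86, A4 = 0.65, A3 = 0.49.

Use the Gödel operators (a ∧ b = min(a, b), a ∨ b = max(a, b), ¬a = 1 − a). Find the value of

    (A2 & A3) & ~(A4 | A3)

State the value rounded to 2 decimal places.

A2 & A3 = min(a, b) on (0.86, 0.49) = 0.49
A4 | A3 = max(a, b) on (0.65, 0.49) = 0.65
~(A4 | A3) = 1 − 0.65 = 0.35
(A2 & A3) & ~(A4 | A3) = min(a, b) on (0.49, 0.35) = 0.35

0.35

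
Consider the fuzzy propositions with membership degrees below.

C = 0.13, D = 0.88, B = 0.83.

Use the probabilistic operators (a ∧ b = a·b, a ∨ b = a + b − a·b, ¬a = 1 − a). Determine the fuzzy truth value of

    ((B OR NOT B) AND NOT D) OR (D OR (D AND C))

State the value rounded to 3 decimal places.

0.905

NOT B = 1 − 0.8300 = 0.1700
B OR NOT B = a + b − a·b on (0.8300, 0.1700) = 0.8589
NOT D = 1 − 0.8800 = 0.1200
(B OR NOT B) AND NOT D = a·b on (0.8589, 0.1200) = 0.1031
D AND C = a·b on (0.8800, 0.1300) = 0.1144
D OR (D AND C) = a + b − a·b on (0.8800, 0.1144) = 0.8937
((B OR NOT B) AND NOT D) OR (D OR (D AND C)) = a + b − a·b on (0.1031, 0.8937) = 0.9047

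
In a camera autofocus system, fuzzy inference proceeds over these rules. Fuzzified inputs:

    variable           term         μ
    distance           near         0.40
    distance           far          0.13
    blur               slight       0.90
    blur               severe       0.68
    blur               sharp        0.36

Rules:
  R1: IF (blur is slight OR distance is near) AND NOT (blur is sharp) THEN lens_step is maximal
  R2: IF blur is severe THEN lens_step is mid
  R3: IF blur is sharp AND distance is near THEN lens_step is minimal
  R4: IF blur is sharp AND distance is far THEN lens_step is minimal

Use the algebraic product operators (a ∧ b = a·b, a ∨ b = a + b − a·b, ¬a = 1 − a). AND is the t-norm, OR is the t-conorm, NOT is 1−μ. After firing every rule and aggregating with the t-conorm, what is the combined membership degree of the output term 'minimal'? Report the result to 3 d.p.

0.184

R1: (slight=0.90 OR near=0.40) = 0.9400; AND[a·b] with ¬sharp=1−0.36=0.64 → w = 0.6016
R2: severe=0.68 → w = 0.6800
R3: sharp=0.36, near=0.40; AND[a·b] → w = 0.1440
R4: sharp=0.36, far=0.13; AND[a·b] → w = 0.0468
Rules with consequent 'minimal': {R3, R4} → strengths 0.1440, 0.0468
Aggregate via t-conorm [a + b − a·b]: 0.1841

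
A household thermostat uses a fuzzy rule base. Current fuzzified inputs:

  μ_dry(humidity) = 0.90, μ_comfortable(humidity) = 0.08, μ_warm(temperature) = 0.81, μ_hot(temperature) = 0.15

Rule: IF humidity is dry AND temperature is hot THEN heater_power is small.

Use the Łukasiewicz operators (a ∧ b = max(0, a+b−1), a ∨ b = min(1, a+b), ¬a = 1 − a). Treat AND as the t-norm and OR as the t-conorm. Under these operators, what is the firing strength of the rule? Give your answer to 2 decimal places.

firing strength: dry=0.90, hot=0.15; AND[max(0, a+b−1)] → w = 0.05

0.05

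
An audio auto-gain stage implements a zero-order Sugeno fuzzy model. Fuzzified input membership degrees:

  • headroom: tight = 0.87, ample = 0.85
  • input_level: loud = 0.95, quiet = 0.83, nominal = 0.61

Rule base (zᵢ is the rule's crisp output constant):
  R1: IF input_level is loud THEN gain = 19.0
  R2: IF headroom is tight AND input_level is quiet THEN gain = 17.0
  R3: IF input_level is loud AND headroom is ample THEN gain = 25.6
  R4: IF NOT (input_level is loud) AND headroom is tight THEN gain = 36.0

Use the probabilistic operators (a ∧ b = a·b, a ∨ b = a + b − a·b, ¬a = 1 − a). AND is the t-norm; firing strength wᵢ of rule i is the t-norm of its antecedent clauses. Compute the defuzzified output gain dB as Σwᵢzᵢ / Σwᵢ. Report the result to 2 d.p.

20.83

R1 (z=19.0): loud=0.95 → w = 0.9500
R2 (z=17.0): tight=0.87, quiet=0.83; AND[a·b] → w = 0.7221
R3 (z=25.6): loud=0.95, ample=0.85; AND[a·b] → w = 0.8075
R4 (z=36.0): ¬loud=1−0.95=0.05, tight=0.87; AND[a·b] → w = 0.0435
Weighted average = (0.9500·19.0 + 0.7221·17.0 + 0.8075·25.6 + 0.0435·36.0) / (0.9500 + 0.7221 + 0.8075 + 0.0435)
  = 52.5637 / 2.5231 = 20.83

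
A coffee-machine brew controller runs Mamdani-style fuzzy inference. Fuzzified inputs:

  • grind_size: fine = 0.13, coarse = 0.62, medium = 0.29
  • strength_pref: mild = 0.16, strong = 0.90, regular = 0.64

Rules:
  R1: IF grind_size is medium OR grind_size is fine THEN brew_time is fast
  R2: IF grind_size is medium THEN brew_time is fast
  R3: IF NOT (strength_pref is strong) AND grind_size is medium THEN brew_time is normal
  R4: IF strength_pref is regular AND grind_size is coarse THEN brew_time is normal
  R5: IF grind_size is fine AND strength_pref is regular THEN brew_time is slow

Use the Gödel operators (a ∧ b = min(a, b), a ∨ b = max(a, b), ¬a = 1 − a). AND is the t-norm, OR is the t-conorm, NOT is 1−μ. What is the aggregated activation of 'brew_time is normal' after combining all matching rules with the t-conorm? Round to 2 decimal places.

R1: medium=0.29, fine=0.13; OR[max(a, b)] → w = 0.29
R2: medium=0.29 → w = 0.29
R3: ¬strong=1−0.90=0.10, medium=0.29; AND[min(a, b)] → w = 0.10
R4: regular=0.64, coarse=0.62; AND[min(a, b)] → w = 0.62
R5: fine=0.13, regular=0.64; AND[min(a, b)] → w = 0.13
Rules with consequent 'normal': {R3, R4} → strengths 0.10, 0.62
Aggregate via t-conorm [max(a, b)]: 0.62

0.62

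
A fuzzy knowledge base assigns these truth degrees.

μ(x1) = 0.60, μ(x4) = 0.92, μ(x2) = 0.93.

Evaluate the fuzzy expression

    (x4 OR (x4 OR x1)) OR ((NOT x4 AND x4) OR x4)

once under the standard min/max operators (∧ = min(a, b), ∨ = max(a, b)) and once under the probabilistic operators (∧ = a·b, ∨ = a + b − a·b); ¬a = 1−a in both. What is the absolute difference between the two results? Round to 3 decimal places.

0.080

Under standard min/max:
  x4 OR x1 = max(a, b) on (0.92, 0.60) = 0.92
  x4 OR (x4 OR x1) = max(a, b) on (0.92, 0.92) = 0.92
  NOT x4 = 1 − 0.92 = 0.08
  NOT x4 AND x4 = min(a, b) on (0.08, 0.92) = 0.08
  (NOT x4 AND x4) OR x4 = max(a, b) on (0.08, 0.92) = 0.92
  (x4 OR (x4 OR x1)) OR ((NOT x4 AND x4) OR x4) = max(a, b) on (0.92, 0.92) = 0.92
  → value = 0.9200
Under probabilistic:
  x4 OR x1 = a + b − a·b on (0.9200, 0.6000) = 0.9680
  x4 OR (x4 OR x1) = a + b − a·b on (0.9200, 0.9680) = 0.9974
  NOT x4 = 1 − 0.9200 = 0.0800
  NOT x4 AND x4 = a·b on (0.0800, 0.9200) = 0.0736
  (NOT x4 AND x4) OR x4 = a + b − a·b on (0.0736, 0.9200) = 0.9259
  (x4 OR (x4 OR x1)) OR ((NOT x4 AND x4) OR x4) = a + b − a·b on (0.9974, 0.9259) = 0.9998
  → value = 0.9998
|0.9200 − 0.9998| = 0.080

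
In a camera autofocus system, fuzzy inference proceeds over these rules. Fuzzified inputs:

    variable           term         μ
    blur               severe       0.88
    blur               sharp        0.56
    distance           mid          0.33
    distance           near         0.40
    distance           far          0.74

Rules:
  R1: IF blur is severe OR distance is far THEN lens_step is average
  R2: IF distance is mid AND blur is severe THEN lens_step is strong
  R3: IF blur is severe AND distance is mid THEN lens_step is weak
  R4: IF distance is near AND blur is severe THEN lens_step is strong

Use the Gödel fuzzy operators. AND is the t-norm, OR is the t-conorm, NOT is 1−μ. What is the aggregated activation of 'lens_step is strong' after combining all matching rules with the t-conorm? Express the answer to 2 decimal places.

0.40

R1: severe=0.88, far=0.74; OR[max(a, b)] → w = 0.88
R2: mid=0.33, severe=0.88; AND[min(a, b)] → w = 0.33
R3: severe=0.88, mid=0.33; AND[min(a, b)] → w = 0.33
R4: near=0.40, severe=0.88; AND[min(a, b)] → w = 0.40
Rules with consequent 'strong': {R2, R4} → strengths 0.33, 0.40
Aggregate via t-conorm [max(a, b)]: 0.40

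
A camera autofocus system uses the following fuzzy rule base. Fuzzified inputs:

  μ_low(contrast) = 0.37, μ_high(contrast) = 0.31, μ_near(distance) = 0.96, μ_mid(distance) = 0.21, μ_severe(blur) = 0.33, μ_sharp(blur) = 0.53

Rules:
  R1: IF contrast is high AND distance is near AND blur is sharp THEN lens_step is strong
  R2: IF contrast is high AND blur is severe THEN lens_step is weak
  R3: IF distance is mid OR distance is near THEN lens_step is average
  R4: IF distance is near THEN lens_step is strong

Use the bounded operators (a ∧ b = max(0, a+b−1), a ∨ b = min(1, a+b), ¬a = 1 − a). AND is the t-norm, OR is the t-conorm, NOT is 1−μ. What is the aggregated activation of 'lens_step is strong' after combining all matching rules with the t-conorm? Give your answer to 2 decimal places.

R1: high=0.31, near=0.96, sharp=0.53; AND[max(0, a+b−1)] → w = 0.00
R2: high=0.31, severe=0.33; AND[max(0, a+b−1)] → w = 0.00
R3: mid=0.21, near=0.96; OR[min(1, a+b)] → w = 1.00
R4: near=0.96 → w = 0.96
Rules with consequent 'strong': {R1, R4} → strengths 0.00, 0.96
Aggregate via t-conorm [min(1, a+b)]: 0.96

0.96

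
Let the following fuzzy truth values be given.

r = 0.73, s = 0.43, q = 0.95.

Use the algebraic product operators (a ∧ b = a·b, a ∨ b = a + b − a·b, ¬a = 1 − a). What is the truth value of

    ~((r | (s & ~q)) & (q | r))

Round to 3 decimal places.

0.274

~q = 1 − 0.9500 = 0.0500
s & ~q = a·b on (0.4300, 0.0500) = 0.0215
r | (s & ~q) = a + b − a·b on (0.7300, 0.0215) = 0.7358
q | r = a + b − a·b on (0.9500, 0.7300) = 0.9865
(r | (s & ~q)) & (q | r) = a·b on (0.7358, 0.9865) = 0.7259
~((r | (s & ~q)) & (q | r)) = 1 − 0.7259 = 0.2741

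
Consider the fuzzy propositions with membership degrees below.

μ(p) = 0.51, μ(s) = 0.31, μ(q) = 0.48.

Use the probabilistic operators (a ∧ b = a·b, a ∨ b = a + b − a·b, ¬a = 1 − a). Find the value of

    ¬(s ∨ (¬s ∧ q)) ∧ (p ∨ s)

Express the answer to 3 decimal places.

¬s = 1 − 0.3100 = 0.6900
¬s ∧ q = a·b on (0.6900, 0.4800) = 0.3312
s ∨ (¬s ∧ q) = a + b − a·b on (0.3100, 0.3312) = 0.5385
¬(s ∨ (¬s ∧ q)) = 1 − 0.5385 = 0.4615
p ∨ s = a + b − a·b on (0.5100, 0.3100) = 0.6619
¬(s ∨ (¬s ∧ q)) ∧ (p ∨ s) = a·b on (0.4615, 0.6619) = 0.3054

0.305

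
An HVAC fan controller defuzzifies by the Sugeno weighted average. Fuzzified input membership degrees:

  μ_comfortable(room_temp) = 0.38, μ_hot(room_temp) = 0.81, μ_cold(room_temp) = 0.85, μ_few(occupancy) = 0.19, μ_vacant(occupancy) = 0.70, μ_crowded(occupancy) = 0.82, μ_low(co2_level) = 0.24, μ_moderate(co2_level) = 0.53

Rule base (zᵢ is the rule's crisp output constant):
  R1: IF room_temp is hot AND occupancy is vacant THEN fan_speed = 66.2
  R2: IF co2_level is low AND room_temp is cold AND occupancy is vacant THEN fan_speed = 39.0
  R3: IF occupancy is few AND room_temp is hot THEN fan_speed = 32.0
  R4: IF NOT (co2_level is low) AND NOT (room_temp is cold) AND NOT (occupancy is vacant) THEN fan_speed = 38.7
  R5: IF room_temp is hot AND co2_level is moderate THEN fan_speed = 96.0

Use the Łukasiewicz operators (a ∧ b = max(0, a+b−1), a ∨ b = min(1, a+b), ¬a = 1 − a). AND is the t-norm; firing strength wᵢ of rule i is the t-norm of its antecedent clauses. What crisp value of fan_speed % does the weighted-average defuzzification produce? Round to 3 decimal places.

78.120

R1 (z=66.2): hot=0.81, vacant=0.70; AND[max(0, a+b−1)] → w = 0.51
R2 (z=39.0): low=0.24, cold=0.85, vacant=0.70; AND[max(0, a+b−1)] → w = 0.00
R3 (z=32.0): few=0.19, hot=0.81; AND[max(0, a+b−1)] → w = 0.00
R4 (z=38.7): ¬low=1−0.24=0.76, ¬cold=1−0.85=0.15, ¬vacant=1−0.70=0.30; AND[max(0, a+b−1)] → w = 0.00
R5 (z=96.0): hot=0.81, moderate=0.53; AND[max(0, a+b−1)] → w = 0.34
Weighted average = (0.51·66.2 + 0.00·39.0 + 0.00·32.0 + 0.00·38.7 + 0.34·96.0) / (0.51 + 0.00 + 0.00 + 0.00 + 0.34)
  = 66.4020 / 0.8500 = 78.120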